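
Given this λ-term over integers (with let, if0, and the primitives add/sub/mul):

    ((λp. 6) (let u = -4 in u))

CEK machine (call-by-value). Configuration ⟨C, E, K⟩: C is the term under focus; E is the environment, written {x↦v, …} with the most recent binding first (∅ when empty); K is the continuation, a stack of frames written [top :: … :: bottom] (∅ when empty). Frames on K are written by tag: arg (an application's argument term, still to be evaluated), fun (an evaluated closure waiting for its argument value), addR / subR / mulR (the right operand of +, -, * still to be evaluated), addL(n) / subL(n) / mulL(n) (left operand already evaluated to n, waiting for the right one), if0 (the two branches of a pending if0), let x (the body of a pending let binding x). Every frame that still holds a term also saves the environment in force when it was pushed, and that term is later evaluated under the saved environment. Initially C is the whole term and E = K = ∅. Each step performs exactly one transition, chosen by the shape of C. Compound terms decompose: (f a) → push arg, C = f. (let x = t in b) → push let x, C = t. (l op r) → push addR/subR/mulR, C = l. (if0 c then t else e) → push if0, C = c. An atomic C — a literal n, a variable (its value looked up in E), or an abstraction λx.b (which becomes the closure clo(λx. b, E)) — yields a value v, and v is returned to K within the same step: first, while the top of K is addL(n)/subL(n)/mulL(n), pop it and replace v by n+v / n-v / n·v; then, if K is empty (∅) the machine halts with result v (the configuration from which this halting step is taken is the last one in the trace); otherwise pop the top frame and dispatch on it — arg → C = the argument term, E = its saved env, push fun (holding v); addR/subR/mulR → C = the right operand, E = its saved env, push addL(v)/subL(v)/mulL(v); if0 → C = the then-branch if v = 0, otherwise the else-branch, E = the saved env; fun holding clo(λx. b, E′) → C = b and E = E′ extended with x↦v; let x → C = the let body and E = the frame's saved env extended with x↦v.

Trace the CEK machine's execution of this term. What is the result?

Answer: 6

Execution trace:
step 0: ⟨C=((λp. 6) (let u = -4 in u)); E=∅; K=∅⟩
step 1: ⟨C=(λp. 6); E=∅; K=[arg]⟩
step 2: ⟨C=(let u = -4 in u); E=∅; K=[fun]⟩
step 3: ⟨C=-4; E=∅; K=[let u :: fun]⟩
step 4: ⟨C=u; E={u↦-4}; K=[fun]⟩
step 5: ⟨C=6; E={p↦-4}; K=∅⟩
→ final value 6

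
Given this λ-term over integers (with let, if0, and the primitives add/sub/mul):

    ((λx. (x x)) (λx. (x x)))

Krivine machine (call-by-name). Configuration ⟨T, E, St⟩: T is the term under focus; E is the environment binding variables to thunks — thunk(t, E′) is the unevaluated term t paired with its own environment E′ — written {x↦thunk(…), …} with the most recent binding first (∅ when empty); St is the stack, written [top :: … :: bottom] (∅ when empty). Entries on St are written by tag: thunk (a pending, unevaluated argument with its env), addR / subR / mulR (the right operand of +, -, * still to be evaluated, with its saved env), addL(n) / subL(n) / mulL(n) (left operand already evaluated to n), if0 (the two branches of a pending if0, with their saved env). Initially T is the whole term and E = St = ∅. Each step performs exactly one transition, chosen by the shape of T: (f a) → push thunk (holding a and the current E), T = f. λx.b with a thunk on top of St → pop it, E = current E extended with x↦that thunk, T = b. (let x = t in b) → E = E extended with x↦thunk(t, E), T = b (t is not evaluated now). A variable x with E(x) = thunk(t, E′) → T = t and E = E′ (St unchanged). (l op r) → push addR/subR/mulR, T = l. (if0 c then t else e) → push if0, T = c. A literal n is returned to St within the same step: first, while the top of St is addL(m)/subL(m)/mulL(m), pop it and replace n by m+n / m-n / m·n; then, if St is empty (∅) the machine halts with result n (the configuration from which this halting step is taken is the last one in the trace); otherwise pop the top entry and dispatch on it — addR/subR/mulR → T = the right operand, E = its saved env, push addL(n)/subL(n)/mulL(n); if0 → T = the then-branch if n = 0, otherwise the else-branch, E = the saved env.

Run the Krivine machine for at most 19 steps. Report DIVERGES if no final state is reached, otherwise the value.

[0] <T=((λx. (x x)) (λx. (x x))), E=∅, St=∅>
[1] <T=(λx. (x x)), E=∅, St=[thunk]>
[2] <T=(x x), E={x↦thunk((λx. (x x)), ∅)}, St=∅>
[3] <T=x, E={x↦thunk((λx. (x x)), ∅)}, St=[thunk]>
[4] <T=(λx. (x x)), E=∅, St=[thunk]>
[5] <T=(x x), E={x↦thunk(x, {x↦thunk((λx. (x x)), ∅)})}, St=∅>
[6] <T=x, E={x↦thunk(x, {x↦thunk((λx. (x x)), ∅)})}, St=[thunk]>
[7] <T=x, E={x↦thunk((λx. (x x)), ∅)}, St=[thunk]>
[8] <T=(λx. (x x)), E=∅, St=[thunk]>
[9] <T=(x x), E={x↦thunk(x, {x↦thunk(x, {x↦thunk((λx. (x x)), ∅)})})}, St=∅>
[10] <T=x, E={x↦thunk(x, {x↦thunk(x, {x↦thunk((λx. (x x)), ∅)})})}, St=[thunk]>
[11] <T=x, E={x↦thunk(x, {x↦thunk((λx. (x x)), ∅)})}, St=[thunk]>
[12] <T=x, E={x↦thunk((λx. (x x)), ∅)}, St=[thunk]>
[13] <T=(λx. (x x)), E=∅, St=[thunk]>
[14] <T=(x x), E={x↦thunk(x, {x↦thunk(x, {x↦thunk(x, {x↦thunk((λx. (x x)), ∅)})})})}, St=∅>
[15] <T=x, E={x↦thunk(x, {x↦thunk(x, {x↦thunk(x, {x↦thunk((λx. (x x)), ∅)})})})}, St=[thunk]>
[16] <T=x, E={x↦thunk(x, {x↦thunk(x, {x↦thunk((λx. (x x)), ∅)})})}, St=[thunk]>
[17] <T=x, E={x↦thunk(x, {x↦thunk((λx. (x x)), ∅)})}, St=[thunk]>
[18] <T=x, E={x↦thunk((λx. (x x)), ∅)}, St=[thunk]>
[19] <T=(λx. (x x)), E=∅, St=[thunk]>
→ 19 transitions taken and the configuration is still not final: no result within 19 steps

Answer: DIVERGES (no final state within 19 steps)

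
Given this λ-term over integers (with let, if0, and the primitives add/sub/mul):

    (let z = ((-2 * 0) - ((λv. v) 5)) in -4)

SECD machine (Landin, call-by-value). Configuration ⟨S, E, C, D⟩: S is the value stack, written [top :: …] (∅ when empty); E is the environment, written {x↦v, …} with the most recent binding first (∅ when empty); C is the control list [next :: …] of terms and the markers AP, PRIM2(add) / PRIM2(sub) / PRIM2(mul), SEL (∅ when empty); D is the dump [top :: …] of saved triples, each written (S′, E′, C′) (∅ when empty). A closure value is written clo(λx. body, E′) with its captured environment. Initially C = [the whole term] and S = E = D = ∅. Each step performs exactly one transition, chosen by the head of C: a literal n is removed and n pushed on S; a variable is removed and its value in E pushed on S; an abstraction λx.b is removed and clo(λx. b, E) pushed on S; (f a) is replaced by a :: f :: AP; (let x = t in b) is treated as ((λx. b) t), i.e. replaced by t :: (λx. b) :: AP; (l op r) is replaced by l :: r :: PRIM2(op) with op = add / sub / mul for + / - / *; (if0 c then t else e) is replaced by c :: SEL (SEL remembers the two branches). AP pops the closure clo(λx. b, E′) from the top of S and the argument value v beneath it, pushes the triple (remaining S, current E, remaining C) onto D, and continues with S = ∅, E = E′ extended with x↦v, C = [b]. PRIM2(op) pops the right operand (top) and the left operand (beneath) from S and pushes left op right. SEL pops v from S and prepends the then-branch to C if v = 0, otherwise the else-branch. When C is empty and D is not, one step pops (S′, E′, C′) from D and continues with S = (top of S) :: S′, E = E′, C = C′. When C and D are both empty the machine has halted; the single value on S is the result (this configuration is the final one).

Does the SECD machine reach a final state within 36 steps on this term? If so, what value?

Answer: -4

Execution trace:
t=0: <S=∅, E=∅, C=[(let z = ((-2 * 0) - ((λv. v) 5)) in -4)], D=∅>
t=1: <S=∅, E=∅, C=[((-2 * 0) - ((λv. v) 5)) :: (λz. -4) :: AP], D=∅>
t=2: <S=∅, E=∅, C=[(-2 * 0) :: ((λv. v) 5) :: PRIM2(sub) :: (λz. -4) :: AP], D=∅>
t=3: <S=∅, E=∅, C=[-2 :: 0 :: PRIM2(mul) :: ((λv. v) 5) :: PRIM2(sub) :: (λz. -4) :: AP], D=∅>
t=4: <S=[-2], E=∅, C=[0 :: PRIM2(mul) :: ((λv. v) 5) :: PRIM2(sub) :: (λz. -4) :: AP], D=∅>
t=5: <S=[0 :: -2], E=∅, C=[PRIM2(mul) :: ((λv. v) 5) :: PRIM2(sub) :: (λz. -4) :: AP], D=∅>
t=6: <S=[0], E=∅, C=[((λv. v) 5) :: PRIM2(sub) :: (λz. -4) :: AP], D=∅>
t=7: <S=[0], E=∅, C=[5 :: (λv. v) :: AP :: PRIM2(sub) :: (λz. -4) :: AP], D=∅>
t=8: <S=[5 :: 0], E=∅, C=[(λv. v) :: AP :: PRIM2(sub) :: (λz. -4) :: AP], D=∅>
t=9: <S=[clo(λv. v, ∅) :: 5 :: 0], E=∅, C=[AP :: PRIM2(sub) :: (λz. -4) :: AP], D=∅>
t=10: <S=∅, E={v↦5}, C=[v], D=[([0], ∅, [PRIM2(sub) :: (λz. -4) :: AP])]>
t=11: <S=[5], E={v↦5}, C=∅, D=[([0], ∅, [PRIM2(sub) :: (λz. -4) :: AP])]>
t=12: <S=[5 :: 0], E=∅, C=[PRIM2(sub) :: (λz. -4) :: AP], D=∅>
t=13: <S=[-5], E=∅, C=[(λz. -4) :: AP], D=∅>
t=14: <S=[clo(λz. -4, ∅) :: -5], E=∅, C=[AP], D=∅>
t=15: <S=∅, E={z↦-5}, C=[-4], D=[(∅, ∅, ∅)]>
t=16: <S=[-4], E={z↦-5}, C=∅, D=[(∅, ∅, ∅)]>
t=17: <S=[-4], E=∅, C=∅, D=∅>
→ final value -4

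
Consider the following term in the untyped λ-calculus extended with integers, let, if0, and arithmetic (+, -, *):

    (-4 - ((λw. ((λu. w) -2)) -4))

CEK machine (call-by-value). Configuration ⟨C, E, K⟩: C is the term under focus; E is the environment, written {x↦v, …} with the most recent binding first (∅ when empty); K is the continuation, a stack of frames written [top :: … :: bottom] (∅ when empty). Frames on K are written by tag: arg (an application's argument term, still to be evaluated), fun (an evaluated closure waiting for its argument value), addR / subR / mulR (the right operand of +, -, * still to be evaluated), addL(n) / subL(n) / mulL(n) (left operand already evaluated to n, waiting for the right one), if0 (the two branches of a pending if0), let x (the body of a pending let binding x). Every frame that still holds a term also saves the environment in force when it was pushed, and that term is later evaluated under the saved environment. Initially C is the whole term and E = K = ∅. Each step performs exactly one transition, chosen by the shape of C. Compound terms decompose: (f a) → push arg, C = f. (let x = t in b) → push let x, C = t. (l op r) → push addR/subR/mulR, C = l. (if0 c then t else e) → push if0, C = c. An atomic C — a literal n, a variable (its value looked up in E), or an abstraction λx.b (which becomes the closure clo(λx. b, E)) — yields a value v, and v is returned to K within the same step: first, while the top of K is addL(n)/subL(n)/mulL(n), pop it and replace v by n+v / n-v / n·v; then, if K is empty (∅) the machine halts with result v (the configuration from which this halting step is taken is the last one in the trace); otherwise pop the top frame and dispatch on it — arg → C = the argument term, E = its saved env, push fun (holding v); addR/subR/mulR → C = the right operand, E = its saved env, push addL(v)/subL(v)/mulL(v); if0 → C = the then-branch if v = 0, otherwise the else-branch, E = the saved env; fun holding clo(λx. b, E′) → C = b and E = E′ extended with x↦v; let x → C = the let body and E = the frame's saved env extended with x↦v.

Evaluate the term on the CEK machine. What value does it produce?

Answer: 0

Execution trace:
step 0: ⟨C=(-4 - ((λw. ((λu. w) -2)) -4)); E=∅; K=∅⟩
step 1: ⟨C=-4; E=∅; K=[subR]⟩
step 2: ⟨C=((λw. ((λu. w) -2)) -4); E=∅; K=[subL(-4)]⟩
step 3: ⟨C=(λw. ((λu. w) -2)); E=∅; K=[arg :: subL(-4)]⟩
step 4: ⟨C=-4; E=∅; K=[fun :: subL(-4)]⟩
step 5: ⟨C=((λu. w) -2); E={w↦-4}; K=[subL(-4)]⟩
step 6: ⟨C=(λu. w); E={w↦-4}; K=[arg :: subL(-4)]⟩
step 7: ⟨C=-2; E={w↦-4}; K=[fun :: subL(-4)]⟩
step 8: ⟨C=w; E={u↦-2, w↦-4}; K=[subL(-4)]⟩
→ final value 0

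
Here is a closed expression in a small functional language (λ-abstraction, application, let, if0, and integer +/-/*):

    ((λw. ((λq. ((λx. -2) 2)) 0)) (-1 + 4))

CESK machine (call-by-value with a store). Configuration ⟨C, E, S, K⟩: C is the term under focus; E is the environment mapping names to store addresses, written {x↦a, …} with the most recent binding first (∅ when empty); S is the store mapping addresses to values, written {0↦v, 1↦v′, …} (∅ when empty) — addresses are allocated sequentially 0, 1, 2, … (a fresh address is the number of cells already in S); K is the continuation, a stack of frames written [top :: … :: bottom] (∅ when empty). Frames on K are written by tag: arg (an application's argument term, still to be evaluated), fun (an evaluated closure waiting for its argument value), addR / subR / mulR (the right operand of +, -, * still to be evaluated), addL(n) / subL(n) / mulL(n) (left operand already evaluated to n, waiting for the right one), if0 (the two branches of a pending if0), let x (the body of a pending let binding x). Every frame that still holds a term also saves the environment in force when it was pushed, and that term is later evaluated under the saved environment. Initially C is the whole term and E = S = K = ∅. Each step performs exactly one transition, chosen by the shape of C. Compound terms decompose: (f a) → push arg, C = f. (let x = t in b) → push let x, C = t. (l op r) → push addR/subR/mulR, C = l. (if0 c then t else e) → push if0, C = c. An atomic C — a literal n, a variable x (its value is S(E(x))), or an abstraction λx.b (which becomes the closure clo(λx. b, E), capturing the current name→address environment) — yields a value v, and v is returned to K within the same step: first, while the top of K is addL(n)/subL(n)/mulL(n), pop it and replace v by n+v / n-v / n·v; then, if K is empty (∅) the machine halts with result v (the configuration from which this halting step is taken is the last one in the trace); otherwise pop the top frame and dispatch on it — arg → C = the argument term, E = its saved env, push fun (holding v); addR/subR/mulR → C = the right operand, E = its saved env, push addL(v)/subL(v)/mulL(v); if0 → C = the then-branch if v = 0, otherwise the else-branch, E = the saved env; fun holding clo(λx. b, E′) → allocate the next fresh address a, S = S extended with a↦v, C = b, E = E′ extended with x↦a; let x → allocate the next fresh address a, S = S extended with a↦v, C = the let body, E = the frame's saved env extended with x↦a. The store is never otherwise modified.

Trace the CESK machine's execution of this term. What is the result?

0. ⟨C=((λw. ((λq. ((λx. -2) 2)) 0)) (-1 + 4)); E=∅; S=∅; K=∅⟩
1. ⟨C=(λw. ((λq. ((λx. -2) 2)) 0)); E=∅; S=∅; K=[arg]⟩
2. ⟨C=(-1 + 4); E=∅; S=∅; K=[fun]⟩
3. ⟨C=-1; E=∅; S=∅; K=[addR :: fun]⟩
4. ⟨C=4; E=∅; S=∅; K=[addL(-1) :: fun]⟩
5. ⟨C=((λq. ((λx. -2) 2)) 0); E={w↦0}; S={0↦3}; K=∅⟩
6. ⟨C=(λq. ((λx. -2) 2)); E={w↦0}; S={0↦3}; K=[arg]⟩
7. ⟨C=0; E={w↦0}; S={0↦3}; K=[fun]⟩
8. ⟨C=((λx. -2) 2); E={q↦1, w↦0}; S={0↦3, 1↦0}; K=∅⟩
9. ⟨C=(λx. -2); E={q↦1, w↦0}; S={0↦3, 1↦0}; K=[arg]⟩
10. ⟨C=2; E={q↦1, w↦0}; S={0↦3, 1↦0}; K=[fun]⟩
11. ⟨C=-2; E={x↦2, q↦1, w↦0}; S={0↦3, 1↦0, 2↦2}; K=∅⟩
→ final value -2

Answer: -2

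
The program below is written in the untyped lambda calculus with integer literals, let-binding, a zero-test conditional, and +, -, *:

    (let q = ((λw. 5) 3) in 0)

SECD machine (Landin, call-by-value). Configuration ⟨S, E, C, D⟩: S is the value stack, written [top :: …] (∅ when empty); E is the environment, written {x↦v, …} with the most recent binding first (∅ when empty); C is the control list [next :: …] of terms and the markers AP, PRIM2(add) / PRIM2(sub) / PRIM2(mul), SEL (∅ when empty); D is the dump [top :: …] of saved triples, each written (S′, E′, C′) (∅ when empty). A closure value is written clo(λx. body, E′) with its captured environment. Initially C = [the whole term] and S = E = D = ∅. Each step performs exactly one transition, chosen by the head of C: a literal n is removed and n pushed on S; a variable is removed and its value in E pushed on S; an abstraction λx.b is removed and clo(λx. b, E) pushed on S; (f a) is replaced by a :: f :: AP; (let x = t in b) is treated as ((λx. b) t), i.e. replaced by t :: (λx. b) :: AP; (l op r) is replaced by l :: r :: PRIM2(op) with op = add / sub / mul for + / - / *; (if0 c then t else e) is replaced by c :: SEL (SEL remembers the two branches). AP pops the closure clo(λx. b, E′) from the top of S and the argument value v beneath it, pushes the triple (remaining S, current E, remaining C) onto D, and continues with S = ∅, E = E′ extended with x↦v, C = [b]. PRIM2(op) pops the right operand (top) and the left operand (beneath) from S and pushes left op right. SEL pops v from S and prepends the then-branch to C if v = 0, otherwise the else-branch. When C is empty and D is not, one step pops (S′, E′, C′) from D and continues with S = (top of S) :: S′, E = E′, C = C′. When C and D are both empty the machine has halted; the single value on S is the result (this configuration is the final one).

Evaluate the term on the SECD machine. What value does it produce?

Answer: 0

Derivation:
[0] <S=∅, E=∅, C=[(let q = ((λw. 5) 3) in 0)], D=∅>
[1] <S=∅, E=∅, C=[((λw. 5) 3) :: (λq. 0) :: AP], D=∅>
[2] <S=∅, E=∅, C=[3 :: (λw. 5) :: AP :: (λq. 0) :: AP], D=∅>
[3] <S=[3], E=∅, C=[(λw. 5) :: AP :: (λq. 0) :: AP], D=∅>
[4] <S=[clo(λw. 5, ∅) :: 3], E=∅, C=[AP :: (λq. 0) :: AP], D=∅>
[5] <S=∅, E={w↦3}, C=[5], D=[(∅, ∅, [(λq. 0) :: AP])]>
[6] <S=[5], E={w↦3}, C=∅, D=[(∅, ∅, [(λq. 0) :: AP])]>
[7] <S=[5], E=∅, C=[(λq. 0) :: AP], D=∅>
[8] <S=[clo(λq. 0, ∅) :: 5], E=∅, C=[AP], D=∅>
[9] <S=∅, E={q↦5}, C=[0], D=[(∅, ∅, ∅)]>
[10] <S=[0], E={q↦5}, C=∅, D=[(∅, ∅, ∅)]>
[11] <S=[0], E=∅, C=∅, D=∅>
→ final value 0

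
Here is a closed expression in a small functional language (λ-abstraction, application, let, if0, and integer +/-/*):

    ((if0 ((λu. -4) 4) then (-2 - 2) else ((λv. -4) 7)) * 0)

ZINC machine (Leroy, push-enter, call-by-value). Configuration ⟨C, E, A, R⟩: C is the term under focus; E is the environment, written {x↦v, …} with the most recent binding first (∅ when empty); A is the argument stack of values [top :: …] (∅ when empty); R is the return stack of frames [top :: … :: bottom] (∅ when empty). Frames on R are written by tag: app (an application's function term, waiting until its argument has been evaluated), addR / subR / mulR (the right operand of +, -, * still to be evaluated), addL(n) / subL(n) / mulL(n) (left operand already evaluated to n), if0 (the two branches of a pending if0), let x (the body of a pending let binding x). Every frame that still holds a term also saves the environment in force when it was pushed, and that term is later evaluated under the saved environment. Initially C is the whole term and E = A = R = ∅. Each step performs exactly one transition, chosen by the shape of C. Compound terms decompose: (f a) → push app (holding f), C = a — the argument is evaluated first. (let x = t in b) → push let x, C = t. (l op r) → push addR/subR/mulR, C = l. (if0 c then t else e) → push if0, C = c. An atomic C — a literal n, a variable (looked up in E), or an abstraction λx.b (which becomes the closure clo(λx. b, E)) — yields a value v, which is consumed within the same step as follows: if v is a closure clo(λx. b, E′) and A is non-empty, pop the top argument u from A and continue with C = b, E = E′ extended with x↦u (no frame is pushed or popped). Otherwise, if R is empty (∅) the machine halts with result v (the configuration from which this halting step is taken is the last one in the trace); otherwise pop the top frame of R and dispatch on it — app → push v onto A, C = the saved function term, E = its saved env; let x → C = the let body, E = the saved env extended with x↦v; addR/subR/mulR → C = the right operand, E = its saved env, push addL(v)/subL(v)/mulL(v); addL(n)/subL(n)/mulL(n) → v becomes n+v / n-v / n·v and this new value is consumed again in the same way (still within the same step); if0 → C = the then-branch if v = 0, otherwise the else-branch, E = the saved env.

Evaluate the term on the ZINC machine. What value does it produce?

Answer: 0

Machine steps:
step 0: [C=((if0 ((λu. -4) 4) then (-2 - 2) else ((λv. -4) 7)) * 0) | E=∅ | A=∅ | R=∅]
step 1: [C=(if0 ((λu. -4) 4) then (-2 - 2) else ((λv. -4) 7)) | E=∅ | A=∅ | R=[mulR]]
step 2: [C=((λu. -4) 4) | E=∅ | A=∅ | R=[if0 :: mulR]]
step 3: [C=4 | E=∅ | A=∅ | R=[app :: if0 :: mulR]]
step 4: [C=(λu. -4) | E=∅ | A=[4] | R=[if0 :: mulR]]
step 5: [C=-4 | E={u↦4} | A=∅ | R=[if0 :: mulR]]
step 6: [C=((λv. -4) 7) | E=∅ | A=∅ | R=[mulR]]
step 7: [C=7 | E=∅ | A=∅ | R=[app :: mulR]]
step 8: [C=(λv. -4) | E=∅ | A=[7] | R=[mulR]]
step 9: [C=-4 | E={v↦7} | A=∅ | R=[mulR]]
step 10: [C=0 | E=∅ | A=∅ | R=[mulL(-4)]]
→ final value 0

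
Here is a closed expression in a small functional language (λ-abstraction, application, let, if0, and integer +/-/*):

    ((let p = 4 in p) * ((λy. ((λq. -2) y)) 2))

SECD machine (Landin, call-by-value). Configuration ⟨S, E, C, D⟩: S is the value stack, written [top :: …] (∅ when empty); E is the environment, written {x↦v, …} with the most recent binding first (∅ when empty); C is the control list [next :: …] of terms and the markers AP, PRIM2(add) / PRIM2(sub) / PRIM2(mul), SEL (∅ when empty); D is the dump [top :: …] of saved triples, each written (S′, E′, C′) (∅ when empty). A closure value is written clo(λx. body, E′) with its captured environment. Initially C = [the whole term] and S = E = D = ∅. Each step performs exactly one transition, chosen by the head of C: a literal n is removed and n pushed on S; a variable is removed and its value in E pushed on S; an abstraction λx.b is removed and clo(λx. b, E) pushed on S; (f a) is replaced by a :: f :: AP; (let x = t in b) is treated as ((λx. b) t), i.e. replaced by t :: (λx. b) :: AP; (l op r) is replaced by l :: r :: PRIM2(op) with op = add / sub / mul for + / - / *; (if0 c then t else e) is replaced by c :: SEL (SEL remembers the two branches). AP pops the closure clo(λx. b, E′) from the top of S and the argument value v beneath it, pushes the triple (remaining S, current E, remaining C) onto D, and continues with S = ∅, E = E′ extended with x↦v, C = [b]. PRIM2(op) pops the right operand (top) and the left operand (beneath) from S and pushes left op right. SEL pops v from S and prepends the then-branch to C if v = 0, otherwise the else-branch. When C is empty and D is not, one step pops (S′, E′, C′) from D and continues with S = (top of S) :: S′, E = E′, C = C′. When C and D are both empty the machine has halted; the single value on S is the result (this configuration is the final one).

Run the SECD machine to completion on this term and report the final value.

[0] ⟨S=∅; E=∅; C=[((let p = 4 in p) * ((λy. ((λq. -2) y)) 2))]; D=∅⟩
[1] ⟨S=∅; E=∅; C=[(let p = 4 in p) :: ((λy. ((λq. -2) y)) 2) :: PRIM2(mul)]; D=∅⟩
[2] ⟨S=∅; E=∅; C=[4 :: (λp. p) :: AP :: ((λy. ((λq. -2) y)) 2) :: PRIM2(mul)]; D=∅⟩
[3] ⟨S=[4]; E=∅; C=[(λp. p) :: AP :: ((λy. ((λq. -2) y)) 2) :: PRIM2(mul)]; D=∅⟩
[4] ⟨S=[clo(λp. p, ∅) :: 4]; E=∅; C=[AP :: ((λy. ((λq. -2) y)) 2) :: PRIM2(mul)]; D=∅⟩
[5] ⟨S=∅; E={p↦4}; C=[p]; D=[(∅, ∅, [((λy. ((λq. -2) y)) 2) :: PRIM2(mul)])]⟩
[6] ⟨S=[4]; E={p↦4}; C=∅; D=[(∅, ∅, [((λy. ((λq. -2) y)) 2) :: PRIM2(mul)])]⟩
[7] ⟨S=[4]; E=∅; C=[((λy. ((λq. -2) y)) 2) :: PRIM2(mul)]; D=∅⟩
[8] ⟨S=[4]; E=∅; C=[2 :: (λy. ((λq. -2) y)) :: AP :: PRIM2(mul)]; D=∅⟩
[9] ⟨S=[2 :: 4]; E=∅; C=[(λy. ((λq. -2) y)) :: AP :: PRIM2(mul)]; D=∅⟩
[10] ⟨S=[clo(λy. ((λq. -2) y), ∅) :: 2 :: 4]; E=∅; C=[AP :: PRIM2(mul)]; D=∅⟩
[11] ⟨S=∅; E={y↦2}; C=[((λq. -2) y)]; D=[([4], ∅, [PRIM2(mul)])]⟩
[12] ⟨S=∅; E={y↦2}; C=[y :: (λq. -2) :: AP]; D=[([4], ∅, [PRIM2(mul)])]⟩
[13] ⟨S=[2]; E={y↦2}; C=[(λq. -2) :: AP]; D=[([4], ∅, [PRIM2(mul)])]⟩
[14] ⟨S=[clo(λq. -2, {y↦2}) :: 2]; E={y↦2}; C=[AP]; D=[([4], ∅, [PRIM2(mul)])]⟩
[15] ⟨S=∅; E={q↦2, y↦2}; C=[-2]; D=[(∅, {y↦2}, ∅) :: ([4], ∅, [PRIM2(mul)])]⟩
[16] ⟨S=[-2]; E={q↦2, y↦2}; C=∅; D=[(∅, {y↦2}, ∅) :: ([4], ∅, [PRIM2(mul)])]⟩
[17] ⟨S=[-2]; E={y↦2}; C=∅; D=[([4], ∅, [PRIM2(mul)])]⟩
[18] ⟨S=[-2 :: 4]; E=∅; C=[PRIM2(mul)]; D=∅⟩
[19] ⟨S=[-8]; E=∅; C=∅; D=∅⟩
→ final value -8

Answer: -8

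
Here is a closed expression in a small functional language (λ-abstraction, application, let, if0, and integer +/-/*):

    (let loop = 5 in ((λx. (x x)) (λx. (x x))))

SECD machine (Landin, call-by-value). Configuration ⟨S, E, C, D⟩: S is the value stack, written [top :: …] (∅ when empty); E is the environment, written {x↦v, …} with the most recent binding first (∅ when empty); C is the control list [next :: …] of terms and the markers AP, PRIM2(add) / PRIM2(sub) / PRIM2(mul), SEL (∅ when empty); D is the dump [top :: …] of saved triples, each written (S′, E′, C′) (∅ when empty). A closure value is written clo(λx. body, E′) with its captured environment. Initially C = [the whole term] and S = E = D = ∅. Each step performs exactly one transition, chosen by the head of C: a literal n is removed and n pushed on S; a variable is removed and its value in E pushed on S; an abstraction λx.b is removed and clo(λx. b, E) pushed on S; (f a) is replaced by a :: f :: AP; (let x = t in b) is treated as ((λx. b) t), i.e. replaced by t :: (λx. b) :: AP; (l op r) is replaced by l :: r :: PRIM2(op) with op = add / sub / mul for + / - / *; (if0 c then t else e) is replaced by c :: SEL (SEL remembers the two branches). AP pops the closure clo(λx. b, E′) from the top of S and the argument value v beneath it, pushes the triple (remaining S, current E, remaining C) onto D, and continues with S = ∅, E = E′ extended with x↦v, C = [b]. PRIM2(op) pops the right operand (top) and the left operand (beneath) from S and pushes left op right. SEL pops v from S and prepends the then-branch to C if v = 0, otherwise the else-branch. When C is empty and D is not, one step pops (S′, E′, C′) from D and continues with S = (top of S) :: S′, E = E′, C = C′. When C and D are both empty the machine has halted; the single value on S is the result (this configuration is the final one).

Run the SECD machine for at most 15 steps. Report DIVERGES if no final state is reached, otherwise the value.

0. [S=∅ | E=∅ | C=[(let loop = 5 in ((λx. (x x)) (λx. (x x))))] | D=∅]
1. [S=∅ | E=∅ | C=[5 :: (λloop. ((λx. (x x)) (λx. (x x)))) :: AP] | D=∅]
2. [S=[5] | E=∅ | C=[(λloop. ((λx. (x x)) (λx. (x x)))) :: AP] | D=∅]
3. [S=[clo(λloop. ((λx. (x x)) (λx. (x x))), ∅) :: 5] | E=∅ | C=[AP] | D=∅]
4. [S=∅ | E={loop↦5} | C=[((λx. (x x)) (λx. (x x)))] | D=[(∅, ∅, ∅)]]
5. [S=∅ | E={loop↦5} | C=[(λx. (x x)) :: (λx. (x x)) :: AP] | D=[(∅, ∅, ∅)]]
6. [S=[clo(λx. (x x), {loop↦5})] | E={loop↦5} | C=[(λx. (x x)) :: AP] | D=[(∅, ∅, ∅)]]
7. [S=[clo(λx. (x x), {loop↦5}) :: clo(λx. (x x), {loop↦5})] | E={loop↦5} | C=[AP] | D=[(∅, ∅, ∅)]]
8. [S=∅ | E={x↦clo(λx. (x x), {loop↦5}), loop↦5} | C=[(x x)] | D=[(∅, {loop↦5}, ∅) :: (∅, ∅, ∅)]]
9. [S=∅ | E={x↦clo(λx. (x x), {loop↦5}), loop↦5} | C=[x :: x :: AP] | D=[(∅, {loop↦5}, ∅) :: (∅, ∅, ∅)]]
10. [S=[clo(λx. (x x), {loop↦5})] | E={x↦clo(λx. (x x), {loop↦5}), loop↦5} | C=[x :: AP] | D=[(∅, {loop↦5}, ∅) :: (∅, ∅, ∅)]]
11. [S=[clo(λx. (x x), {loop↦5}) :: clo(λx. (x x), {loop↦5})] | E={x↦clo(λx. (x x), {loop↦5}), loop↦5} | C=[AP] | D=[(∅, {loop↦5}, ∅) :: (∅, ∅, ∅)]]
12. [S=∅ | E={x↦clo(λx. (x x), {loop↦5}), loop↦5} | C=[(x x)] | D=[(∅, {x↦clo(λx. (x x), {loop↦5}), loop↦5}, ∅) :: (∅, {loop↦5}, ∅) :: (∅, ∅, ∅)]]
13. [S=∅ | E={x↦clo(λx. (x x), {loop↦5}), loop↦5} | C=[x :: x :: AP] | D=[(∅, {x↦clo(λx. (x x), {loop↦5}), loop↦5}, ∅) :: (∅, {loop↦5}, ∅) :: (∅, ∅, ∅)]]
14. [S=[clo(λx. (x x), {loop↦5})] | E={x↦clo(λx. (x x), {loop↦5}), loop↦5} | C=[x :: AP] | D=[(∅, {x↦clo(λx. (x x), {loop↦5}), loop↦5}, ∅) :: (∅, {loop↦5}, ∅) :: (∅, ∅, ∅)]]
15. [S=[clo(λx. (x x), {loop↦5}) :: clo(λx. (x x), {loop↦5})] | E={x↦clo(λx. (x x), {loop↦5}), loop↦5} | C=[AP] | D=[(∅, {x↦clo(λx. (x x), {loop↦5}), loop↦5}, ∅) :: (∅, {loop↦5}, ∅) :: (∅, ∅, ∅)]]
→ 15 transitions taken and the configuration is still not final: no result within 15 steps

Answer: DIVERGES (no final state within 15 steps)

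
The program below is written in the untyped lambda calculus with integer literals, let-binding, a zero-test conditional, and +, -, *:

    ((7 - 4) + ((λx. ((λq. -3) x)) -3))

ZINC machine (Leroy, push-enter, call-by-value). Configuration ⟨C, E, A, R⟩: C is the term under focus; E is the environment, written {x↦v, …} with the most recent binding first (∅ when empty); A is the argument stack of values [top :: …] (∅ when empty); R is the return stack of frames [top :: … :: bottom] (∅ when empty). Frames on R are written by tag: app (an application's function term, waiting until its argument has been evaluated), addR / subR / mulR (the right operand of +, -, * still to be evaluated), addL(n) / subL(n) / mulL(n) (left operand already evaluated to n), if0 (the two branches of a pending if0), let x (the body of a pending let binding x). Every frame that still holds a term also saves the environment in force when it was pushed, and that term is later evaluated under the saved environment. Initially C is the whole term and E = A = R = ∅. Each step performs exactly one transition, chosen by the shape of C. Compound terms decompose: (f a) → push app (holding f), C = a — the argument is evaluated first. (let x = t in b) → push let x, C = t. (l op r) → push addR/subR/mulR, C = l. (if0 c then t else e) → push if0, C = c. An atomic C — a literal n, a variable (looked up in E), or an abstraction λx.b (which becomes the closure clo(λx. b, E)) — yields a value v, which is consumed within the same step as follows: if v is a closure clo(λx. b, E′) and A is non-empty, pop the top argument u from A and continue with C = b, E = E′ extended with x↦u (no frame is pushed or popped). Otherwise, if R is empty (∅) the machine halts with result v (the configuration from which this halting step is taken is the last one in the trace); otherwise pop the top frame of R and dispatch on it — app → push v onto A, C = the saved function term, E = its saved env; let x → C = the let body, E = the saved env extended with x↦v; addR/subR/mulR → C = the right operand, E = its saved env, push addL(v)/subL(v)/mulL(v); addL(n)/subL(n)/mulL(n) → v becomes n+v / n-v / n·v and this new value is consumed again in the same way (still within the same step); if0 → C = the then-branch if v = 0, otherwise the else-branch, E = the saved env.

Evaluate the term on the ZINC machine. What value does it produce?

t=0: [C=((7 - 4) + ((λx. ((λq. -3) x)) -3)) | E=∅ | A=∅ | R=∅]
t=1: [C=(7 - 4) | E=∅ | A=∅ | R=[addR]]
t=2: [C=7 | E=∅ | A=∅ | R=[subR :: addR]]
t=3: [C=4 | E=∅ | A=∅ | R=[subL(7) :: addR]]
t=4: [C=((λx. ((λq. -3) x)) -3) | E=∅ | A=∅ | R=[addL(3)]]
t=5: [C=-3 | E=∅ | A=∅ | R=[app :: addL(3)]]
t=6: [C=(λx. ((λq. -3) x)) | E=∅ | A=[-3] | R=[addL(3)]]
t=7: [C=((λq. -3) x) | E={x↦-3} | A=∅ | R=[addL(3)]]
t=8: [C=x | E={x↦-3} | A=∅ | R=[app :: addL(3)]]
t=9: [C=(λq. -3) | E={x↦-3} | A=[-3] | R=[addL(3)]]
t=10: [C=-3 | E={q↦-3, x↦-3} | A=∅ | R=[addL(3)]]
→ final value 0

Answer: 0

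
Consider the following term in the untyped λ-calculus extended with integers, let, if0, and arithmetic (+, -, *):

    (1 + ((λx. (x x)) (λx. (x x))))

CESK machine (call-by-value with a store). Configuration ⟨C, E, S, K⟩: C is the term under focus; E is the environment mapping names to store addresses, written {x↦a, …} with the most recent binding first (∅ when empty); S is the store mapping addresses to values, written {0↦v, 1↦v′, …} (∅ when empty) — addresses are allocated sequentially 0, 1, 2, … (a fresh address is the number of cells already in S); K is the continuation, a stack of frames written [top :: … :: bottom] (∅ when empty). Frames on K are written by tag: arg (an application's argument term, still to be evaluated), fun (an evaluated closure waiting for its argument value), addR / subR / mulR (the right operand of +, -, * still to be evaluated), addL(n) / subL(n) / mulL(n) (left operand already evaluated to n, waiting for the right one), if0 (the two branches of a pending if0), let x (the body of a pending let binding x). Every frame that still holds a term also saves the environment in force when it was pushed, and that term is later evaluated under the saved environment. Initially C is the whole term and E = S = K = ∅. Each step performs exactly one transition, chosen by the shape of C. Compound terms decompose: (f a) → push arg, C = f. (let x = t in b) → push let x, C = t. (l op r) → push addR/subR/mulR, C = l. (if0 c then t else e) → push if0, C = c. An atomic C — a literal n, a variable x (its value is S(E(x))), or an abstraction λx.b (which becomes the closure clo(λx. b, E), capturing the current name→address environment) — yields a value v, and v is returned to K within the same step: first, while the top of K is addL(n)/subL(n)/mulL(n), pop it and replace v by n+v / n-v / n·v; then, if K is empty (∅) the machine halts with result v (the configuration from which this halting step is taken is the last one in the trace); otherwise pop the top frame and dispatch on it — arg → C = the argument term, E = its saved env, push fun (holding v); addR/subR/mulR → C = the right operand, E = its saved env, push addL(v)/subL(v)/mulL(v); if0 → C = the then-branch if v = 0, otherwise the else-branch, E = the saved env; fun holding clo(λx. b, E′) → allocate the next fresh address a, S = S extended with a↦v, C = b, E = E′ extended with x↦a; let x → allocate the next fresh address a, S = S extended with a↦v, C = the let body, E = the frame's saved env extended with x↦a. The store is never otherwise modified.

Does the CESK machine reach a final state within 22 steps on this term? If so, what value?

Answer: DIVERGES (no final state within 22 steps)

Machine steps:
0. ⟨C=(1 + ((λx. (x x)) (λx. (x x)))); E=∅; S=∅; K=∅⟩
1. ⟨C=1; E=∅; S=∅; K=[addR]⟩
2. ⟨C=((λx. (x x)) (λx. (x x))); E=∅; S=∅; K=[addL(1)]⟩
3. ⟨C=(λx. (x x)); E=∅; S=∅; K=[arg :: addL(1)]⟩
4. ⟨C=(λx. (x x)); E=∅; S=∅; K=[fun :: addL(1)]⟩
5. ⟨C=(x x); E={x↦0}; S={0↦clo(λx. (x x), ∅)}; K=[addL(1)]⟩
6. ⟨C=x; E={x↦0}; S={0↦clo(λx. (x x), ∅)}; K=[arg :: addL(1)]⟩
7. ⟨C=x; E={x↦0}; S={0↦clo(λx. (x x), ∅)}; K=[fun :: addL(1)]⟩
8. ⟨C=(x x); E={x↦1}; S={0↦clo(λx. (x x), ∅), 1↦clo(λx. (x x), ∅)}; K=[addL(1)]⟩
9. ⟨C=x; E={x↦1}; S={0↦clo(λx. (x x), ∅), 1↦clo(λx. (x x), ∅)}; K=[arg :: addL(1)]⟩
10. ⟨C=x; E={x↦1}; S={0↦clo(λx. (x x), ∅), 1↦clo(λx. (x x), ∅)}; K=[fun :: addL(1)]⟩
11. ⟨C=(x x); E={x↦2}; S={0↦clo(λx. (x x), ∅), 1↦clo(λx. (x x), ∅), 2↦clo(λx. (x x), ∅)}; K=[addL(1)]⟩
12. ⟨C=x; E={x↦2}; S={0↦clo(λx. (x x), ∅), 1↦clo(λx. (x x), ∅), 2↦clo(λx. (x x), ∅)}; K=[arg :: addL(1)]⟩
13. ⟨C=x; E={x↦2}; S={0↦clo(λx. (x x), ∅), 1↦clo(λx. (x x), ∅), 2↦clo(λx. (x x), ∅)}; K=[fun :: addL(1)]⟩
14. ⟨C=(x x); E={x↦3}; S={0↦clo(λx. (x x), ∅), 1↦clo(λx. (x x), ∅), 2↦clo(λx. (x x), ∅), 3↦clo(λx. (x x), ∅)}; K=[addL(1)]⟩
15. ⟨C=x; E={x↦3}; S={0↦clo(λx. (x x), ∅), 1↦clo(λx. (x x), ∅), 2↦clo(λx. (x x), ∅), 3↦clo(λx. (x x), ∅)}; K=[arg :: addL(1)]⟩
16. ⟨C=x; E={x↦3}; S={0↦clo(λx. (x x), ∅), 1↦clo(λx. (x x), ∅), 2↦clo(λx. (x x), ∅), 3↦clo(λx. (x x), ∅)}; K=[fun :: addL(1)]⟩
17. ⟨C=(x x); E={x↦4}; S={0↦clo(λx. (x x), ∅), 1↦clo(λx. (x x), ∅), 2↦clo(λx. (x x), ∅), 3↦clo(λx. (x x), ∅), 4↦clo(λx. (x x), ∅)}; K=[addL(1)]⟩
18. ⟨C=x; E={x↦4}; S={0↦clo(λx. (x x), ∅), 1↦clo(λx. (x x), ∅), 2↦clo(λx. (x x), ∅), 3↦clo(λx. (x x), ∅), 4↦clo(λx. (x x), ∅)}; K=[arg :: addL(1)]⟩
19. ⟨C=x; E={x↦4}; S={0↦clo(λx. (x x), ∅), 1↦clo(λx. (x x), ∅), 2↦clo(λx. (x x), ∅), 3↦clo(λx. (x x), ∅), 4↦clo(λx. (x x), ∅)}; K=[fun :: addL(1)]⟩
20. ⟨C=(x x); E={x↦5}; S={0↦clo(λx. (x x), ∅), 1↦clo(λx. (x x), ∅), 2↦clo(λx. (x x), ∅), 3↦clo(λx. (x x), ∅), 4↦clo(λx. (x x), ∅), 5↦clo(λx. (x x), ∅)}; K=[addL(1)]⟩
21. ⟨C=x; E={x↦5}; S={0↦clo(λx. (x x), ∅), 1↦clo(λx. (x x), ∅), 2↦clo(λx. (x x), ∅), 3↦clo(λx. (x x), ∅), 4↦clo(λx. (x x), ∅), 5↦clo(λx. (x x), ∅)}; K=[arg :: addL(1)]⟩
22. ⟨C=x; E={x↦5}; S={0↦clo(λx. (x x), ∅), 1↦clo(λx. (x x), ∅), 2↦clo(λx. (x x), ∅), 3↦clo(λx. (x x), ∅), 4↦clo(λx. (x x), ∅), 5↦clo(λx. (x x), ∅)}; K=[fun :: addL(1)]⟩
→ 22 transitions taken and the configuration is still not final: no result within 22 steps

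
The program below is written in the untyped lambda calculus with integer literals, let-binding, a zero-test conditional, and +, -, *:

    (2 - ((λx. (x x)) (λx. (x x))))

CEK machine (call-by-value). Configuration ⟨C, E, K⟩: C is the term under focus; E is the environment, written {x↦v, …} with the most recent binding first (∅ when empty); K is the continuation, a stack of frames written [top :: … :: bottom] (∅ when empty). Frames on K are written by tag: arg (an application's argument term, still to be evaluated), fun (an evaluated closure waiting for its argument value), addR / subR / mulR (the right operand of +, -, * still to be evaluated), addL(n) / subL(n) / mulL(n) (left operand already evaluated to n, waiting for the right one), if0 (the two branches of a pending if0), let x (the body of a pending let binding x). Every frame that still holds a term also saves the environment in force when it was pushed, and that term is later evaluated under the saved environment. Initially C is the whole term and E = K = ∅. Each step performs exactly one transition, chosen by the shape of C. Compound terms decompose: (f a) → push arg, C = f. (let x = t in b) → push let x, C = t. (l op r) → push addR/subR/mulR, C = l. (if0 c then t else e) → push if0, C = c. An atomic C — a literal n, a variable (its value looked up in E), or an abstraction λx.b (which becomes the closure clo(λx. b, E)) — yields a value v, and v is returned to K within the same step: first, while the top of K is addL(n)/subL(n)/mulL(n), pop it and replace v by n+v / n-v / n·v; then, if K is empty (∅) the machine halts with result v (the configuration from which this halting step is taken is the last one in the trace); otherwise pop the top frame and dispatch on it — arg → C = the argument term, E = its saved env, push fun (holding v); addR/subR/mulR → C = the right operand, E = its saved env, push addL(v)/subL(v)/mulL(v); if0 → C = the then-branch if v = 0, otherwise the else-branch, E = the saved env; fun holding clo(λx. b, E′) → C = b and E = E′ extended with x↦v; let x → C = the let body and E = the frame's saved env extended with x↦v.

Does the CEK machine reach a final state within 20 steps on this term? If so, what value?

Answer: DIVERGES (no final state within 20 steps)

Execution trace:
t=0: [C=(2 - ((λx. (x x)) (λx. (x x)))) | E=∅ | K=∅]
t=1: [C=2 | E=∅ | K=[subR]]
t=2: [C=((λx. (x x)) (λx. (x x))) | E=∅ | K=[subL(2)]]
t=3: [C=(λx. (x x)) | E=∅ | K=[arg :: subL(2)]]
t=4: [C=(λx. (x x)) | E=∅ | K=[fun :: subL(2)]]
t=5: [C=(x x) | E={x↦clo(λx. (x x), ∅)} | K=[subL(2)]]
t=6: [C=x | E={x↦clo(λx. (x x), ∅)} | K=[arg :: subL(2)]]
t=7: [C=x | E={x↦clo(λx. (x x), ∅)} | K=[fun :: subL(2)]]
… configuration repeats with period 3 (steps 5–7 recur indefinitely) …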